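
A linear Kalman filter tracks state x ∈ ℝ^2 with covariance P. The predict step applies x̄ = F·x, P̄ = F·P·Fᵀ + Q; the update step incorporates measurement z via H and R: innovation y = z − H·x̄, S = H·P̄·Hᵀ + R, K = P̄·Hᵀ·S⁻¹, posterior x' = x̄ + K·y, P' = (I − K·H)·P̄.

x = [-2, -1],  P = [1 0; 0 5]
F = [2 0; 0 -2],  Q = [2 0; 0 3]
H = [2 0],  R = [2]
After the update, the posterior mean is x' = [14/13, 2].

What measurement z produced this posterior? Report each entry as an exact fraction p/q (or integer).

x̄ = F·x = [-4, 2]
P̄ = F·P·Fᵀ + Q = [6 0; 0 23]
S = H·P̄·Hᵀ + R = [26]
K = P̄·Hᵀ·S⁻¹ = [6/13; 0]
x' − x̄ = [66/13, 0] = K·y
y = (KᵀK)⁻¹·Kᵀ·(x' − x̄) = [11]
z = y + H·x̄ = [11] + [-8] = [3]

z = [3]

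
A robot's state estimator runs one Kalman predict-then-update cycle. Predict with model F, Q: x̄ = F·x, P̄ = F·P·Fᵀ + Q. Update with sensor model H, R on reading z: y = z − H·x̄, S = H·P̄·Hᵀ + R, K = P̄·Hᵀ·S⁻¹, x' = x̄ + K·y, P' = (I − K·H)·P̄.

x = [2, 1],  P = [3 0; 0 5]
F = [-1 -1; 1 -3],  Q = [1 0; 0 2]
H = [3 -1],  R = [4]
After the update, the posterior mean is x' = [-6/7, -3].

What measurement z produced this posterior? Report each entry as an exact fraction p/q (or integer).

x̄ = F·x = [-3, -1]
P̄ = F·P·Fᵀ + Q = [9 12; 12 50]
S = H·P̄·Hᵀ + R = [63]
K = P̄·Hᵀ·S⁻¹ = [5/21; -2/9]
x' − x̄ = [15/7, -2] = K·y
y = (KᵀK)⁻¹·Kᵀ·(x' − x̄) = [9]
z = y + H·x̄ = [9] + [-8] = [1]

z = [1]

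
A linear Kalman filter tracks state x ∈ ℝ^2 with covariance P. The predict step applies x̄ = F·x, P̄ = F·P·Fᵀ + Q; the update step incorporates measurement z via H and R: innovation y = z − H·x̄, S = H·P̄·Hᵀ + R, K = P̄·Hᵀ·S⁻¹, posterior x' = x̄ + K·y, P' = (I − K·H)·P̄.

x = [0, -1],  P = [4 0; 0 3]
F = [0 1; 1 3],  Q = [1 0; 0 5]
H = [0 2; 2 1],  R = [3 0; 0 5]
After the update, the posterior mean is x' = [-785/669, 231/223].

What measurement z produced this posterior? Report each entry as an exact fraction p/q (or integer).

z = [3, -3]

x̄ = F·x = [-1, -3]
P̄ = F·P·Fᵀ + Q = [4 9; 9 36]
S = H·P̄·Hᵀ + R = [147 108; 108 93]
K = P̄·Hᵀ·S⁻¹ = [-18/223 185/669; 96/223 18/223]
x' − x̄ = [-116/669, 900/223] = K·y
y = (KᵀK)⁻¹·Kᵀ·(x' − x̄) = [9, 2]
z = y + H·x̄ = [9, 2] + [-6, -5] = [3, -3]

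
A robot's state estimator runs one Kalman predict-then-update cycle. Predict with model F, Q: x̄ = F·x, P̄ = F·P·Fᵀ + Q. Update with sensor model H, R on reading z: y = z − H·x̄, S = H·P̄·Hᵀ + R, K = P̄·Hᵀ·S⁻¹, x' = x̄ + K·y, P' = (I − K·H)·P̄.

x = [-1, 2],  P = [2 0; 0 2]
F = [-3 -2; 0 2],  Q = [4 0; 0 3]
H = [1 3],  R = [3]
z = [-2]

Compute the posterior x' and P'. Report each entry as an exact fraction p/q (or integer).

x' = [-27/14, 11/84]
P' = [207/7 -137/14; -137/14 299/84]

x̄ = F·x = [-1, 4]
P̄ = F·P·Fᵀ + Q = [30 -8; -8 11]
y = z − H·x̄ = [-13]
S = H·P̄·Hᵀ + R = [84]
K = P̄·Hᵀ·S⁻¹ = [1/14; 25/84]
x' = x̄ + K·y = [-27/14, 11/84]
P' = (I − K·H)·P̄ = [207/7 -137/14; -137/14 299/84]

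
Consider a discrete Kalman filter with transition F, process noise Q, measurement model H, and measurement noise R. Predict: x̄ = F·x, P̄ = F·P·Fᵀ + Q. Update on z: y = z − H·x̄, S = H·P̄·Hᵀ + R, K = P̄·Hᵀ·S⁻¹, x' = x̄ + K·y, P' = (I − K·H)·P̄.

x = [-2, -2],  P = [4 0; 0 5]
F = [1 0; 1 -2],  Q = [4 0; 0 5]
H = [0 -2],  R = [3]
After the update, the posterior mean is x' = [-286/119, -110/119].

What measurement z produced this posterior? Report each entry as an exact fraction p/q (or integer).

x̄ = F·x = [-2, 2]
P̄ = F·P·Fᵀ + Q = [8 4; 4 29]
S = H·P̄·Hᵀ + R = [119]
K = P̄·Hᵀ·S⁻¹ = [-8/119; -58/119]
x' − x̄ = [-48/119, -348/119] = K·y
y = (KᵀK)⁻¹·Kᵀ·(x' − x̄) = [6]
z = y + H·x̄ = [6] + [-4] = [2]

z = [2]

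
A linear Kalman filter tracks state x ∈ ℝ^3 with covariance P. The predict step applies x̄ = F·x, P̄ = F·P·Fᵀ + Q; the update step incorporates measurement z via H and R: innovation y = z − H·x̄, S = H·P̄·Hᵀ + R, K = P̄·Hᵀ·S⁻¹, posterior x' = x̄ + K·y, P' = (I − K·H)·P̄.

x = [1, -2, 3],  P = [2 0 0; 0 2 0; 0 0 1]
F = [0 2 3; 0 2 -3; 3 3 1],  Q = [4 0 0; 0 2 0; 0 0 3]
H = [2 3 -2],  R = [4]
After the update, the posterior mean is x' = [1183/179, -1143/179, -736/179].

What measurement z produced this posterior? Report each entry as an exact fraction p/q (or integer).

x̄ = F·x = [5, -13, 0]
P̄ = F·P·Fᵀ + Q = [21 -1 15; -1 19 9; 15 9 40]
S = H·P̄·Hᵀ + R = [179]
K = P̄·Hᵀ·S⁻¹ = [9/179; 37/179; -23/179]
x' − x̄ = [288/179, 1184/179, -736/179] = K·y
y = (KᵀK)⁻¹·Kᵀ·(x' − x̄) = [32]
z = y + H·x̄ = [32] + [-29] = [3]

z = [3]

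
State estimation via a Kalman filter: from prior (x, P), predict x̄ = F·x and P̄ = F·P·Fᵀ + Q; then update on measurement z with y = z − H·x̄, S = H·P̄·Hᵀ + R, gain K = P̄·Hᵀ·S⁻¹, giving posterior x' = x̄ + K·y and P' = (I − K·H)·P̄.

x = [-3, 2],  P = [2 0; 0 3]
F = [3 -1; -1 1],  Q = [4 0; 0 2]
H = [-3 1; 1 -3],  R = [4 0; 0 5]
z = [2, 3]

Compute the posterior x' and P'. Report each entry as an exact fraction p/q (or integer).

x̄ = F·x = [-11, 5]
P̄ = F·P·Fᵀ + Q = [25 -9; -9 7]
y = z − H·x̄ = [-36, 29]
S = H·P̄·Hᵀ + R = [290 -186; -186 147]
K = P̄·Hᵀ·S⁻¹ = [-446/1339 -272/4017; -97/1339 -396/1339]
x' = x̄ + K·y = [-3907/4017, -1297/1339]
P' = (I − K·H)·P̄ = [2177/4017 393/1339; 393/1339 791/1339]

x' = [-3907/4017, -1297/1339]
P' = [2177/4017 393/1339; 393/1339 791/1339]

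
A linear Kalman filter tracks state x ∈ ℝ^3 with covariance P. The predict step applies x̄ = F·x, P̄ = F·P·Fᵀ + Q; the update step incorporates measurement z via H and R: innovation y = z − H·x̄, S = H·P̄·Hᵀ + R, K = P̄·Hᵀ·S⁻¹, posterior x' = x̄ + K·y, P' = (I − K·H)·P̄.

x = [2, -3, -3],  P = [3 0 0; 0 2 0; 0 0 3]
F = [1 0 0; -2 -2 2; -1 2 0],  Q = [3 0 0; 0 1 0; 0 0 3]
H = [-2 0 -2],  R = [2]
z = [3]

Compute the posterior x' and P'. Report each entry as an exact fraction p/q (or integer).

x' = [85/29, -188/29, -133/29]
P' = [156/29 -126/29 -153/29; -126/29 829/29 118/29; -153/29 118/29 164/29]

x̄ = F·x = [2, -4, -8]
P̄ = F·P·Fᵀ + Q = [6 -6 -3; -6 33 -2; -3 -2 14]
y = z − H·x̄ = [-9]
S = H·P̄·Hᵀ + R = [58]
K = P̄·Hᵀ·S⁻¹ = [-3/29; 8/29; -11/29]
x' = x̄ + K·y = [85/29, -188/29, -133/29]
P' = (I − K·H)·P̄ = [156/29 -126/29 -153/29; -126/29 829/29 118/29; -153/29 118/29 164/29]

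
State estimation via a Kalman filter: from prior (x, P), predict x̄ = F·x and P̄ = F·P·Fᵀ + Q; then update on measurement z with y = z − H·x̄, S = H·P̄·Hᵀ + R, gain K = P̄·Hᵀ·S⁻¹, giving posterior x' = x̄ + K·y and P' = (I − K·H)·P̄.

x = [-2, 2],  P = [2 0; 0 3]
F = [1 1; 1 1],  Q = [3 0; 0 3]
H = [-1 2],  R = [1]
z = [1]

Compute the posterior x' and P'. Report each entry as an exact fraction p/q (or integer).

x' = [2/21, 11/21]
P' = [164/21 83/21; 83/21 47/21]

x̄ = F·x = [0, 0]
P̄ = F·P·Fᵀ + Q = [8 5; 5 8]
y = z − H·x̄ = [1]
S = H·P̄·Hᵀ + R = [21]
K = P̄·Hᵀ·S⁻¹ = [2/21; 11/21]
x' = x̄ + K·y = [2/21, 11/21]
P' = (I − K·H)·P̄ = [164/21 83/21; 83/21 47/21]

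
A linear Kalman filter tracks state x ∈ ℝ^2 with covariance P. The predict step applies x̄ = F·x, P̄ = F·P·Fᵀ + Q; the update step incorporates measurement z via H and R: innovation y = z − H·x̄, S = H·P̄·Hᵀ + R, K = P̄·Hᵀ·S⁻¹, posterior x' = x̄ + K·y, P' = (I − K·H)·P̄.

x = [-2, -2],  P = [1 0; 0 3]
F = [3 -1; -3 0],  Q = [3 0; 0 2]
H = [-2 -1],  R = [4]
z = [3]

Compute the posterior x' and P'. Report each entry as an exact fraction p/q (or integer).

x' = [-59/13, 241/39]
P' = [48/13 -68/13; -68/13 380/39]

x̄ = F·x = [-4, 6]
P̄ = F·P·Fᵀ + Q = [15 -9; -9 11]
y = z − H·x̄ = [1]
S = H·P̄·Hᵀ + R = [39]
K = P̄·Hᵀ·S⁻¹ = [-7/13; 7/39]
x' = x̄ + K·y = [-59/13, 241/39]
P' = (I − K·H)·P̄ = [48/13 -68/13; -68/13 380/39]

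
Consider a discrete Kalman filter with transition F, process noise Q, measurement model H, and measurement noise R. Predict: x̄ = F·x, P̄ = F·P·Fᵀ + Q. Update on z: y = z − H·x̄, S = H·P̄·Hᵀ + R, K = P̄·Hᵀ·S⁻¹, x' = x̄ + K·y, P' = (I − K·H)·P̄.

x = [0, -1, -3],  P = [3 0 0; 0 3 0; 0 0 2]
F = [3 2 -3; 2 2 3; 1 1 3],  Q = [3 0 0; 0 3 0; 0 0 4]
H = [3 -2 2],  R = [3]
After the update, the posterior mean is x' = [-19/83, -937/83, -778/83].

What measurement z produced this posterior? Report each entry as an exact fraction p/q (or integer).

z = [3]

x̄ = F·x = [7, -11, -10]
P̄ = F·P·Fᵀ + Q = [60 12 -3; 12 45 30; -3 30 28]
S = H·P̄·Hᵀ + R = [415]
K = P̄·Hᵀ·S⁻¹ = [30/83; 6/415; -13/415]
x' − x̄ = [-600/83, -24/83, 52/83] = K·y
y = (KᵀK)⁻¹·Kᵀ·(x' − x̄) = [-20]
z = y + H·x̄ = [-20] + [23] = [3]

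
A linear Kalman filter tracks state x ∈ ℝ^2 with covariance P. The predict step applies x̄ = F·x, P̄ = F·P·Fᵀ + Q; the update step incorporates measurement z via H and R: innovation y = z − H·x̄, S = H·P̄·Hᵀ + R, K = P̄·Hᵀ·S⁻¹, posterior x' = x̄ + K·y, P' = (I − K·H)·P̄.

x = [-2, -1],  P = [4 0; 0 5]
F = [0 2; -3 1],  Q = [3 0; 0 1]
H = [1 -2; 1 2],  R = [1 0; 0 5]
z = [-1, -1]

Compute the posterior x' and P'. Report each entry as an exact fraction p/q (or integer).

x̄ = F·x = [-2, 5]
P̄ = F·P·Fᵀ + Q = [23 10; 10 42]
y = z − H·x̄ = [11, -9]
S = H·P̄·Hᵀ + R = [152 -145; -145 236]
K = P̄·Hᵀ·S⁻¹ = [6943/14847 6971/14847; -1278/4949 1186/4949]
x' = x̄ + K·y = [-16060/14847, 13/4949]
P' = (I − K·H)·P̄ = [20899/14847 2326/4949; 2326/4949 1802/4949]

x' = [-16060/14847, 13/4949]
P' = [20899/14847 2326/4949; 2326/4949 1802/4949]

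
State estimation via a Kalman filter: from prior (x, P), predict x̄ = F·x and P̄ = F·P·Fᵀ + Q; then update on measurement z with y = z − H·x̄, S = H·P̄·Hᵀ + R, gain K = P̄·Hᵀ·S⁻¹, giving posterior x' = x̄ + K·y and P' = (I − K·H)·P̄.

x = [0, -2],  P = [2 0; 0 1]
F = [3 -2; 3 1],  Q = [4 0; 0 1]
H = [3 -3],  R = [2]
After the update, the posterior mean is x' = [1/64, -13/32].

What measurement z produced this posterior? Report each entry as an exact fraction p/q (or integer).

x̄ = F·x = [4, -2]
P̄ = F·P·Fᵀ + Q = [26 16; 16 20]
S = H·P̄·Hᵀ + R = [128]
K = P̄·Hᵀ·S⁻¹ = [15/64; -3/32]
x' − x̄ = [-255/64, 51/32] = K·y
y = (KᵀK)⁻¹·Kᵀ·(x' − x̄) = [-17]
z = y + H·x̄ = [-17] + [18] = [1]

z = [1]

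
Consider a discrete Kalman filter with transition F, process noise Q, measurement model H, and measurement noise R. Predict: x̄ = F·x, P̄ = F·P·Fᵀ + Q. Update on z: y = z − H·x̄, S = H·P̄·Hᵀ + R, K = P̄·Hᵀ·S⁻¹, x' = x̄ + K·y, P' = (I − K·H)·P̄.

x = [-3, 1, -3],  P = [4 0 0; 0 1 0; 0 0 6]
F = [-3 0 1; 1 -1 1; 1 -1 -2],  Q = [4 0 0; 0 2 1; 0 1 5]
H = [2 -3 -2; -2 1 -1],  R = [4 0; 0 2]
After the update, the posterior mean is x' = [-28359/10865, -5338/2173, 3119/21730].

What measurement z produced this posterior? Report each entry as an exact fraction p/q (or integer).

x̄ = F·x = [6, -7, 2]
P̄ = F·P·Fᵀ + Q = [46 -6 -24; -6 13 -6; -24 -6 34]
S = H·P̄·Hᵀ + R = [633 -257; -257 173]
K = P̄·Hᵀ·S⁻¹ = [2079/10865 -1559/10865; 61/2173 480/2173; -7449/21730 -10061/21730]
x' − x̄ = [-93549/10865, 9873/2173, -40341/21730] = K·y
y = (KᵀK)⁻¹·Kᵀ·(x' − x̄) = [-27, 24]
z = y + H·x̄ = [-27, 24] + [29, -21] = [2, 3]

z = [2, 3]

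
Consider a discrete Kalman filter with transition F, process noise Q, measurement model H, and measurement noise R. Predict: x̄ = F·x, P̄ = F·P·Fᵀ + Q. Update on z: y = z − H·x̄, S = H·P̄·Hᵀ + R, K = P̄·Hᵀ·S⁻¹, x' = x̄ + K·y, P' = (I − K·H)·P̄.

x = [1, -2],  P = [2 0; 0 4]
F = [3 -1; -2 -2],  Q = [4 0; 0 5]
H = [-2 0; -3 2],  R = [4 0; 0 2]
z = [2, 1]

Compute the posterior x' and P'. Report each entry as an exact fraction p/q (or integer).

x̄ = F·x = [5, 2]
P̄ = F·P·Fᵀ + Q = [26 -4; -4 29]
y = z − H·x̄ = [12, 12]
S = H·P̄·Hᵀ + R = [108 172; 172 400]
K = P̄·Hᵀ·S⁻¹ = [-751/1702 -43/1702; -1105/1702 773/1702]
x' = x̄ + K·y = [-509/851, -290/851]
P' = (I − K·H)·P̄ = [751/851 1105/851; 1105/851 2044/851]

x' = [-509/851, -290/851]
P' = [751/851 1105/851; 1105/851 2044/851]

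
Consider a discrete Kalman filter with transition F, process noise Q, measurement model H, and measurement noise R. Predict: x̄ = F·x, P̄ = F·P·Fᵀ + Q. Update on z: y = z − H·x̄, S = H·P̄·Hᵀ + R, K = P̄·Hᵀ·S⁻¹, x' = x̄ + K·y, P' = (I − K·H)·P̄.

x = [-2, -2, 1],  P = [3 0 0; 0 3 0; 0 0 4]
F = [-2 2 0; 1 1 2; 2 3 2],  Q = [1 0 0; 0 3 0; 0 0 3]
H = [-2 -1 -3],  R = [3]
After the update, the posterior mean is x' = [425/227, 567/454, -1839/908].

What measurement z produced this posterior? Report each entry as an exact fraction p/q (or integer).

x̄ = F·x = [0, -2, -8]
P̄ = F·P·Fᵀ + Q = [25 0 6; 0 25 31; 6 31 58]
S = H·P̄·Hᵀ + R = [908]
K = P̄·Hᵀ·S⁻¹ = [-17/227; -59/454; -217/908]
x' − x̄ = [425/227, 1475/454, 5425/908] = K·y
y = (KᵀK)⁻¹·Kᵀ·(x' − x̄) = [-25]
z = y + H·x̄ = [-25] + [26] = [1]

z = [1]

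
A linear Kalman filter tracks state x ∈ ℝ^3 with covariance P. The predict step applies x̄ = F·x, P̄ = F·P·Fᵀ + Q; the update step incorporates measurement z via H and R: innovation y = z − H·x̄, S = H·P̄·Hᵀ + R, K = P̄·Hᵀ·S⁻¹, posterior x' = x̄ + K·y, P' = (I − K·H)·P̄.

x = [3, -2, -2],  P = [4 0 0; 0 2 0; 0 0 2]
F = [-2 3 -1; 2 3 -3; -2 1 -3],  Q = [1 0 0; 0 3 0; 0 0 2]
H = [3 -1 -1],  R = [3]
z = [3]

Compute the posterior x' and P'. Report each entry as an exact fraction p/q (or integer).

x' = [485/229, -69/229, 948/229]
P' = [2848/229 4757/229 3562/229; 4757/229 11074/229 3314/229; 3562/229 3314/229 7258/229]

x̄ = F·x = [-10, 6, -2]
P̄ = F·P·Fᵀ + Q = [37 8 28; 8 55 8; 28 8 38]
y = z − H·x̄ = [37]
S = H·P̄·Hᵀ + R = [229]
K = P̄·Hᵀ·S⁻¹ = [75/229; -39/229; 38/229]
x' = x̄ + K·y = [485/229, -69/229, 948/229]
P' = (I − K·H)·P̄ = [2848/229 4757/229 3562/229; 4757/229 11074/229 3314/229; 3562/229 3314/229 7258/229]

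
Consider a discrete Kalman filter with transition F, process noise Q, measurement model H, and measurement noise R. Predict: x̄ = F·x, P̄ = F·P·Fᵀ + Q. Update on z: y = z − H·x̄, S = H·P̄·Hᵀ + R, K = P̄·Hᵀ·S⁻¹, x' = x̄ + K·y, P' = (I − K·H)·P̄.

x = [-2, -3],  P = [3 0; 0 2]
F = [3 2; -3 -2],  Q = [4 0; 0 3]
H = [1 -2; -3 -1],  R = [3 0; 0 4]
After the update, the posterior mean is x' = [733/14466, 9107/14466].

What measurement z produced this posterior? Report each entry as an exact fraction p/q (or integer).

x̄ = F·x = [-12, 12]
P̄ = F·P·Fᵀ + Q = [39 -35; -35 38]
S = H·P̄·Hᵀ + R = [334 -216; -216 183]
K = P̄·Hᵀ·S⁻¹ = [745/4822 -1922/7233; -1947/4822 -799/7233]
x' − x̄ = [174325/14466, -164485/14466] = K·y
y = (KᵀK)⁻¹·Kᵀ·(x' − x̄) = [35, -25]
z = y + H·x̄ = [35, -25] + [-36, 24] = [-1, -1]

z = [-1, -1]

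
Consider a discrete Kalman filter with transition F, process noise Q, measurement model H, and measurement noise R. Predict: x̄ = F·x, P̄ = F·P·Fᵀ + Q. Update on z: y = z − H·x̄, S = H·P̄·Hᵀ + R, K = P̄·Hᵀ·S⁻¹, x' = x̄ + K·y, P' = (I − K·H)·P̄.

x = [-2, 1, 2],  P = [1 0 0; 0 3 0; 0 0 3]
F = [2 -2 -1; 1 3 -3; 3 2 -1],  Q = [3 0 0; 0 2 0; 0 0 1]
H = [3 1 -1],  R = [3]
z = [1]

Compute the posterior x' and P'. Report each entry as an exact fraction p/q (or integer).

x̄ = F·x = [-8, -5, -6]
P̄ = F·P·Fᵀ + Q = [22 -7 -3; -7 57 30; -3 30 25]
y = z − H·x̄ = [24]
S = H·P̄·Hᵀ + R = [199]
K = P̄·Hᵀ·S⁻¹ = [62/199; 6/199; -4/199]
x' = x̄ + K·y = [-104/199, -851/199, -1290/199]
P' = (I − K·H)·P̄ = [534/199 -1765/199 -349/199; -1765/199 11307/199 5994/199; -349/199 5994/199 4959/199]

x' = [-104/199, -851/199, -1290/199]
P' = [534/199 -1765/199 -349/199; -1765/199 11307/199 5994/199; -349/199 5994/199 4959/199]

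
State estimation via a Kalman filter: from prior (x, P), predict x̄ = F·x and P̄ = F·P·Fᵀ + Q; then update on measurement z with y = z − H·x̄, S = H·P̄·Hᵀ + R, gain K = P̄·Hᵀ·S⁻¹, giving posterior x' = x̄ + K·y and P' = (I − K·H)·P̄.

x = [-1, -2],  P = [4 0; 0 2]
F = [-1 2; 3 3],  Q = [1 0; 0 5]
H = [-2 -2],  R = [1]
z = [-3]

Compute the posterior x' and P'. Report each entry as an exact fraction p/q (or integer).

x' = [-165/289, 585/289]
P' = [3081/289 -3068/289; -3068/289 3127/289]

x̄ = F·x = [-3, -9]
P̄ = F·P·Fᵀ + Q = [13 0; 0 59]
y = z − H·x̄ = [-27]
S = H·P̄·Hᵀ + R = [289]
K = P̄·Hᵀ·S⁻¹ = [-26/289; -118/289]
x' = x̄ + K·y = [-165/289, 585/289]
P' = (I − K·H)·P̄ = [3081/289 -3068/289; -3068/289 3127/289]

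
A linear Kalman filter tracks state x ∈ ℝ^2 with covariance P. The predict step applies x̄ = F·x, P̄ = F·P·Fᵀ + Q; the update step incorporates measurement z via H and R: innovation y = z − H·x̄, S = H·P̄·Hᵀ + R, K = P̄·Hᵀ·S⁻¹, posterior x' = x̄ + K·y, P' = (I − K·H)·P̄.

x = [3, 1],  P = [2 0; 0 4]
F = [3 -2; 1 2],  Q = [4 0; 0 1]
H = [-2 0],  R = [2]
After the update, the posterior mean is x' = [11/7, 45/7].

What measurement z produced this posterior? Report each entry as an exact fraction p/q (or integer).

x̄ = F·x = [7, 5]
P̄ = F·P·Fᵀ + Q = [38 -10; -10 19]
S = H·P̄·Hᵀ + R = [154]
K = P̄·Hᵀ·S⁻¹ = [-38/77; 10/77]
x' − x̄ = [-38/7, 10/7] = K·y
y = (KᵀK)⁻¹·Kᵀ·(x' − x̄) = [11]
z = y + H·x̄ = [11] + [-14] = [-3]

z = [-3]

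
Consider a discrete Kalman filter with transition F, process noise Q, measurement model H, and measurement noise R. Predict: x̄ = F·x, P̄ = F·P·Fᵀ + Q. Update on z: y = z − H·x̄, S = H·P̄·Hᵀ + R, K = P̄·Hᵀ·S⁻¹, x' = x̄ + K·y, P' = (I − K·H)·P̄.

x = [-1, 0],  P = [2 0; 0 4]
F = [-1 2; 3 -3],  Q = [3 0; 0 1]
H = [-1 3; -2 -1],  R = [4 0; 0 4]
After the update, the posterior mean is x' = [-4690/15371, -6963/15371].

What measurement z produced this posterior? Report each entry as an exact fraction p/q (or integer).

z = [-1, 1]

x̄ = F·x = [1, -3]
P̄ = F·P·Fᵀ + Q = [21 -30; -30 55]
S = H·P̄·Hᵀ + R = [700 27; 27 23]
K = P̄·Hᵀ·S⁻¹ = [-2229/15371 -5403/15371; 4350/15371 -1765/15371]
x' − x̄ = [-20061/15371, 39150/15371] = K·y
y = (KᵀK)⁻¹·Kᵀ·(x' − x̄) = [9, 0]
z = y + H·x̄ = [9, 0] + [-10, 1] = [-1, 1]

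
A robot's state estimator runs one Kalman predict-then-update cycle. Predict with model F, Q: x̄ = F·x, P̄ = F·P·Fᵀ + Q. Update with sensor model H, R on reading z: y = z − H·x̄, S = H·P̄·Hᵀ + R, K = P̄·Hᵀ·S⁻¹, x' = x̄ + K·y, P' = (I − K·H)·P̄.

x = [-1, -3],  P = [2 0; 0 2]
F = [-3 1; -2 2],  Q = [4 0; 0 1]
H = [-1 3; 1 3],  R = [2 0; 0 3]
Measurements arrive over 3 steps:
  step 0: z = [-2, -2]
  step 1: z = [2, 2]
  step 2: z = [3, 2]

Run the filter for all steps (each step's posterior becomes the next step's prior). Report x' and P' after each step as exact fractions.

step 0: x̄ = F·x = [0, -4]
step 0: P̄ = F·P·Fᵀ + Q = [24 16; 16 17]
step 0: y = z − H·x̄ = [10, 10]
step 0: S = H·P̄·Hᵀ + R = [83 129; 129 276]
step 0: K = P̄·Hᵀ·S⁻¹ = [-888/2089 960/2089; 339/2089 1046/6267]
step 0: x' = x̄ + K·y = [720/2089, -4438/6267]
step 0: P' = (I − K·H)·P̄ = [2328/2089 184/2089; 184/2089 862/6267]
step 1: x̄ = F·x = [-10918/6267, -13196/6267]
step 1: P̄ = F·P·Fᵀ + Q = [85474/6267 39212/6267; 39212/6267 33235/6267]
step 1: y = z − H·x̄ = [41204/6267, 63040/6267]
step 1: S = H·P̄·Hᵀ + R = [161851/6267 213641/6267; 213641/6267 638662/6267]
step 1: K = P̄·Hᵀ·S⁻¹ = [-3646398/9211043 4149104/9211043; 1429107/9211043 1525462/9211043]
step 1: x' = x̄ + K·y = [1714882/9211043, 5345640/9211043]
step 1: P' = (I − K·H)·P̄ = [9870054/9211043 859086/9211043; 859086/9211043 1239100/9211043]
step 2: x̄ = F·x = [200994/9211043, 7261516/9211043]
step 2: P̄ = F·P·Fᵀ + Q = [121759242/9211043 54825836/9211043; 54825836/9211043 46774971/9211043]
step 2: y = z − H·x̄ = [6049575/9211043, -3563456/9211043]
step 2: S = H·P̄·Hᵀ + R = [232201051/9211043 299215497/9211043; 299215497/9211043 899322126/9211043]
step 2: K = P̄·Hᵀ·S⁻¹ = [-1709143746/4317051073 1942686512/4317051073; 669453081/4317051073 2142163510/12951153219]
step 2: x' = x̄ + K·y = [-1779882020/4317051073, 10700332283/12951153219]
step 2: P' = (I − K·H)·P̄ = [4623173514/4317051073 401628674/4317051073; 401628674/4317051073 1740534836/12951153219]

step 0: x' = [720/2089, -4438/6267], P' = [2328/2089 184/2089; 184/2089 862/6267]
step 1: x' = [1714882/9211043, 5345640/9211043], P' = [9870054/9211043 859086/9211043; 859086/9211043 1239100/9211043]
step 2: x' = [-1779882020/4317051073, 10700332283/12951153219], P' = [4623173514/4317051073 401628674/4317051073; 401628674/4317051073 1740534836/12951153219]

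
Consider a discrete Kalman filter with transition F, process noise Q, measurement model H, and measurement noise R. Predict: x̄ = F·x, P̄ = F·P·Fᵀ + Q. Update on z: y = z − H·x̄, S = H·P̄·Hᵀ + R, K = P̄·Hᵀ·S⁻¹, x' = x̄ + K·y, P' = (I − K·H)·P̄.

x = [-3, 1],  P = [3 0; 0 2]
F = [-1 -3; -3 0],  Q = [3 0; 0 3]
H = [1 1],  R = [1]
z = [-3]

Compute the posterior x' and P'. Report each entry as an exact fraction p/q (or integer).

x̄ = F·x = [0, 9]
P̄ = F·P·Fᵀ + Q = [24 9; 9 30]
y = z − H·x̄ = [-12]
S = H·P̄·Hᵀ + R = [73]
K = P̄·Hᵀ·S⁻¹ = [33/73; 39/73]
x' = x̄ + K·y = [-396/73, 189/73]
P' = (I − K·H)·P̄ = [663/73 -630/73; -630/73 669/73]

x' = [-396/73, 189/73]
P' = [663/73 -630/73; -630/73 669/73]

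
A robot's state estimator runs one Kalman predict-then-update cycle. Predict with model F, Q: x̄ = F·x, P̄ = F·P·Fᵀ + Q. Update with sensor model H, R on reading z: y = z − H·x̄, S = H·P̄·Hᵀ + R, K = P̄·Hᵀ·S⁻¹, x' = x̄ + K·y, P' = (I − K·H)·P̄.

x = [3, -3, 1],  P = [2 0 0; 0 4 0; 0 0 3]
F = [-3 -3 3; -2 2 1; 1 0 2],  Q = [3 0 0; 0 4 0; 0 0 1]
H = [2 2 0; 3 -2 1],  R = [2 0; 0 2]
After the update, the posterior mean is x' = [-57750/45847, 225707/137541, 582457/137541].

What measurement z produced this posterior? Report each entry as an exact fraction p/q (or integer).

x̄ = F·x = [3, -11, 5]
P̄ = F·P·Fᵀ + Q = [84 -3 12; -3 31 2; 12 2 15]
S = H·P̄·Hᵀ + R = [438 402; 402 997]
K = P̄·Hᵀ·S⁻¹ = [8829/45847 8856/45847; 41785/137541 -8789/45847; 4511/137541 1555/45847]
x' − x̄ = [-195291/45847, 1738658/137541, -105248/137541] = K·y
y = (KᵀK)⁻¹·Kᵀ·(x' − x̄) = [17, -39]
z = y + H·x̄ = [17, -39] + [-16, 36] = [1, -3]

z = [1, -3]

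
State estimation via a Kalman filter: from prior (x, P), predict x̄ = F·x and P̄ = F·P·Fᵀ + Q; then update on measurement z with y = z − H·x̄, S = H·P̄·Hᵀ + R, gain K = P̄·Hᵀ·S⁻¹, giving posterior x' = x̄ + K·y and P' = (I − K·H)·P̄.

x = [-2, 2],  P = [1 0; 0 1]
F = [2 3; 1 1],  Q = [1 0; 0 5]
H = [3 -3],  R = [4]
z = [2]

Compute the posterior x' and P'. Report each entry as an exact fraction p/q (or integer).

x' = [98/103, 24/103]
P' = [713/103 677/103; 677/103 685/103]

x̄ = F·x = [2, 0]
P̄ = F·P·Fᵀ + Q = [14 5; 5 7]
y = z − H·x̄ = [-4]
S = H·P̄·Hᵀ + R = [103]
K = P̄·Hᵀ·S⁻¹ = [27/103; -6/103]
x' = x̄ + K·y = [98/103, 24/103]
P' = (I − K·H)·P̄ = [713/103 677/103; 677/103 685/103]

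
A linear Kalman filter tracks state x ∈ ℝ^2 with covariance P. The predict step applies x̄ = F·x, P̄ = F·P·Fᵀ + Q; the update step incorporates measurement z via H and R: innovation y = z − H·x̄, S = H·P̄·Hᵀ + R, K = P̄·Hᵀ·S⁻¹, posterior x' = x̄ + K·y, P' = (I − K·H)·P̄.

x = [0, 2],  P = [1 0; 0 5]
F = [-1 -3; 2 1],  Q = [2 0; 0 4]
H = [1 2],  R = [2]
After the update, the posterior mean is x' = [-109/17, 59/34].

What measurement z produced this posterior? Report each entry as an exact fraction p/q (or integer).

z = [-3]

x̄ = F·x = [-6, 2]
P̄ = F·P·Fᵀ + Q = [48 -17; -17 13]
S = H·P̄·Hᵀ + R = [34]
K = P̄·Hᵀ·S⁻¹ = [7/17; 9/34]
x' − x̄ = [-7/17, -9/34] = K·y
y = (KᵀK)⁻¹·Kᵀ·(x' − x̄) = [-1]
z = y + H·x̄ = [-1] + [-2] = [-3]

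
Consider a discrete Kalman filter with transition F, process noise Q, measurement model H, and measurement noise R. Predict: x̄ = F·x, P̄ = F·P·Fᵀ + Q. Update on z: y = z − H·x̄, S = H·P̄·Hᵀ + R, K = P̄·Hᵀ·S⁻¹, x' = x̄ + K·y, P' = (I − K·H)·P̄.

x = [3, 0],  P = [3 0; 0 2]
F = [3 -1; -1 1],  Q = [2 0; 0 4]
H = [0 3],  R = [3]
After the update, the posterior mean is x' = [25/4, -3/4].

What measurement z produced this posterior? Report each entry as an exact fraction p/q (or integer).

x̄ = F·x = [9, -3]
P̄ = F·P·Fᵀ + Q = [31 -11; -11 9]
S = H·P̄·Hᵀ + R = [84]
K = P̄·Hᵀ·S⁻¹ = [-11/28; 9/28]
x' − x̄ = [-11/4, 9/4] = K·y
y = (KᵀK)⁻¹·Kᵀ·(x' − x̄) = [7]
z = y + H·x̄ = [7] + [-9] = [-2]

z = [-2]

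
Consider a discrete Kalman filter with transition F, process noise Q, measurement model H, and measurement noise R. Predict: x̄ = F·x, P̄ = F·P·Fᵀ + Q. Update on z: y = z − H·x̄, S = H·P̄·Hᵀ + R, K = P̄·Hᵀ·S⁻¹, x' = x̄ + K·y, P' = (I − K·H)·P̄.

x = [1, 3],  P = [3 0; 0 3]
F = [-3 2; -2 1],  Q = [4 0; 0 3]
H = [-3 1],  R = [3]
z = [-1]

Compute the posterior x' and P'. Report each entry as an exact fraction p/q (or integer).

x̄ = F·x = [3, 1]
P̄ = F·P·Fᵀ + Q = [43 24; 24 18]
y = z − H·x̄ = [7]
S = H·P̄·Hᵀ + R = [264]
K = P̄·Hᵀ·S⁻¹ = [-35/88; -9/44]
x' = x̄ + K·y = [19/88, -19/44]
P' = (I − K·H)·P̄ = [109/88 111/44; 111/44 153/22]

x' = [19/88, -19/44]
P' = [109/88 111/44; 111/44 153/22]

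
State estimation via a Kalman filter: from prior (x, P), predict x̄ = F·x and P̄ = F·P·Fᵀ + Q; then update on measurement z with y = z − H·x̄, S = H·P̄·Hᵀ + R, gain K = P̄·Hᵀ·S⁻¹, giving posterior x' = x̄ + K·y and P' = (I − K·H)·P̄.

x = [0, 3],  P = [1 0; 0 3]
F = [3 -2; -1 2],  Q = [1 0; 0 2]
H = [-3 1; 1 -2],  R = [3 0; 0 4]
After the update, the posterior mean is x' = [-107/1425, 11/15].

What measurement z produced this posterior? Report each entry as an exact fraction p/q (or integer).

z = [1, -1]

x̄ = F·x = [-6, 6]
P̄ = F·P·Fᵀ + Q = [22 -15; -15 15]
S = H·P̄·Hᵀ + R = [306 -201; -201 146]
K = P̄·Hᵀ·S⁻¹ = [-458/1425 -41/475; -1/15 -2/5]
x' − x̄ = [8443/1425, -79/15] = K·y
y = (KᵀK)⁻¹·Kᵀ·(x' − x̄) = [-23, 17]
z = y + H·x̄ = [-23, 17] + [24, -18] = [1, -1]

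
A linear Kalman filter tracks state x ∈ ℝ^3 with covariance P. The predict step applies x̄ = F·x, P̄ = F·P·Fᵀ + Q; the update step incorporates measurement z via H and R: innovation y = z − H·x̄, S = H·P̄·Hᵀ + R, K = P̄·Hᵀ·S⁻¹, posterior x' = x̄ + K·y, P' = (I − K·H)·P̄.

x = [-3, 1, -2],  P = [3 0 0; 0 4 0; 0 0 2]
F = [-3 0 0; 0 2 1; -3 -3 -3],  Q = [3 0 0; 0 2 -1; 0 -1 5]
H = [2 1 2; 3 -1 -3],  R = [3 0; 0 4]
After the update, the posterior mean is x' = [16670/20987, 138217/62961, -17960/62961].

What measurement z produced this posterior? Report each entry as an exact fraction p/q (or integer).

z = [3, 1]

x̄ = F·x = [9, 0, 12]
P̄ = F·P·Fᵀ + Q = [30 0 27; 0 20 -31; 27 -31 86]
S = H·P̄·Hᵀ + R = [579 -201; -201 396]
K = P̄·Hᵀ·S⁻¹ = [5217/20987 3125/20987; -653/62961 11275/62961; 15958/62961 -15113/62961]
x' − x̄ = [-172213/20987, 138217/62961, -773492/62961] = K·y
y = (KᵀK)⁻¹·Kᵀ·(x' − x̄) = [-39, 10]
z = y + H·x̄ = [-39, 10] + [42, -9] = [3, 1]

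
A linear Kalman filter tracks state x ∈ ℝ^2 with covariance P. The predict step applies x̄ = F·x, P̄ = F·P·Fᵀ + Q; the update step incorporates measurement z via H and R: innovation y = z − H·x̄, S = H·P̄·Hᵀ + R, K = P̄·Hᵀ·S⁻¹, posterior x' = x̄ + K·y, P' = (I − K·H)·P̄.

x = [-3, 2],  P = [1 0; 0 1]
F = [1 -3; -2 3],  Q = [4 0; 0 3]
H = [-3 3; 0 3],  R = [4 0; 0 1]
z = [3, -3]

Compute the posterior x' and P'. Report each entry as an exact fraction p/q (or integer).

x' = [-16470/9391, -8115/9391]
P' = [4691/9391 883/9391; 883/9391 991/9391]

x̄ = F·x = [-9, 12]
P̄ = F·P·Fᵀ + Q = [14 -11; -11 16]
y = z − H·x̄ = [-60, -39]
S = H·P̄·Hᵀ + R = [472 243; 243 145]
K = P̄·Hᵀ·S⁻¹ = [-2856/9391 2649/9391; 81/9391 2973/9391]
x' = x̄ + K·y = [-16470/9391, -8115/9391]
P' = (I − K·H)·P̄ = [4691/9391 883/9391; 883/9391 991/9391]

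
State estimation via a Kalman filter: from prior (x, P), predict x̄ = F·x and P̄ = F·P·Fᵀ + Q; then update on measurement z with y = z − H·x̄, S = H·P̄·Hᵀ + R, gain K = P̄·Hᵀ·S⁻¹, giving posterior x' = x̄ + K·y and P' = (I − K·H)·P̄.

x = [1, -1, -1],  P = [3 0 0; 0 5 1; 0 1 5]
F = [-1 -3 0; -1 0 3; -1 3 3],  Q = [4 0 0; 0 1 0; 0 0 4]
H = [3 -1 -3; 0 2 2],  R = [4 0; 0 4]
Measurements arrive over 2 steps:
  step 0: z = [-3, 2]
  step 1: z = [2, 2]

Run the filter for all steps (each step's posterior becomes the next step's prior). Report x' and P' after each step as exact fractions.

step 0: x' = [-70766/166859, 95196/166859, 64401/166859], P' = [203375/166859 -88848/166859 176079/166859; -88848/166859 338951/166859 -225373/166859; 176079/166859 -225373/166859 275802/166859]
step 1: x' = [418418981/368035481, 336889882/368035481, 76739085/368035481], P' = [1248996637/1104106443 -533536519/1104106443 1062939202/1104106443; -533536519/1104106443 2181386377/1104106443 -1428560686/1104106443; 1062939202/1104106443 -1428560686/1104106443 1715642812/1104106443]

step 0: x̄ = F·x = [2, -4, -7]
step 0: P̄ = F·P·Fᵀ + Q = [52 -6 -51; -6 49 57; -51 57 115]
step 0: y = z − H·x̄ = [-34, 24]
step 0: S = H·P̄·Hᵀ + R = [2852 -1586; -1586 1116]
step 0: K = P̄·Hᵀ·S⁻¹ = [42684/166859 87231/333718; 17656/166859 56789/166859; -18449/166859 50429/333718]
step 0: x' = x̄ + K·y = [-70766/166859, 95196/166859, 64401/166859]
step 0: P' = (I − K·H)·P̄ = [203375/166859 -88848/166859 176079/166859; -88848/166859 338951/166859 -225373/166859; 176079/166859 -225373/166859 275802/166859]
step 1: x̄ = F·x = [-214822/166859, 263969/166859, 549557/166859]
step 1: P̄ = F·P·Fᵀ + Q = [3388282/166859 1436951/166859 -1347064/166859; 1436951/166859 1795978/166859 -132694/166859; -1347064/166859 -132694/166859 1823488/166859]
step 1: y = z − H·x̄ = [2890824/166859, -184762/23837]
step 1: S = H·P̄·Hᵀ + R = [64198626/166859 -1847430/23837; -1847430/23837 2011964/23837]
step 1: K = P̄·Hᵀ·S⁻¹ = [272927206/1104106443 176467561/736070962; 125921531/1104106443 250941897/736070962; -132387536/1104106443 47847021/368035481]
step 1: x' = x̄ + K·y = [418418981/368035481, 336889882/368035481, 76739085/368035481]
step 1: P' = (I − K·H)·P̄ = [1248996637/1104106443 -533536519/1104106443 1062939202/1104106443; -533536519/1104106443 2181386377/1104106443 -1428560686/1104106443; 1062939202/1104106443 -1428560686/1104106443 1715642812/1104106443]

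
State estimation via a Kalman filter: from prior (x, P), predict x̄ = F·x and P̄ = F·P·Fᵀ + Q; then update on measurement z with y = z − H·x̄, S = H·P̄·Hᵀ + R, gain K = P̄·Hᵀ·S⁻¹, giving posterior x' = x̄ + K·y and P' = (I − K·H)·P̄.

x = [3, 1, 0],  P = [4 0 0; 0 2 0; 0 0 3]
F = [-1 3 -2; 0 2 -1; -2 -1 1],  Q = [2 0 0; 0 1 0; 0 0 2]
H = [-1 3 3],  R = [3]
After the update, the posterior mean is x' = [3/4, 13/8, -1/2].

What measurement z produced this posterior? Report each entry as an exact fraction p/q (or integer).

x̄ = F·x = [0, 2, -7]
P̄ = F·P·Fᵀ + Q = [36 18 -4; 18 12 -7; -4 -7 23]
S = H·P̄·Hᵀ + R = [144]
K = P̄·Hᵀ·S⁻¹ = [1/24; -1/48; 13/36]
x' − x̄ = [3/4, -3/8, 13/2] = K·y
y = (KᵀK)⁻¹·Kᵀ·(x' − x̄) = [18]
z = y + H·x̄ = [18] + [-15] = [3]

z = [3]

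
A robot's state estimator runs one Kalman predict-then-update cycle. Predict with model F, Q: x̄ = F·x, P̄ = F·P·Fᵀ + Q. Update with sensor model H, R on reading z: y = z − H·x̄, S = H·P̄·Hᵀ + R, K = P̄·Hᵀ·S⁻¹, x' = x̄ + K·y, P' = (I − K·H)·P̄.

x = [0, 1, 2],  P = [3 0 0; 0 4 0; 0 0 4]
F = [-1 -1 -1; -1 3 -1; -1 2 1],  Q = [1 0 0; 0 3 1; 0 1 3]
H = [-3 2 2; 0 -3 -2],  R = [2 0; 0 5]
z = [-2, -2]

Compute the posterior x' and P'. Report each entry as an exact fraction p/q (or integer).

x̄ = F·x = [-3, 1, 4]
P̄ = F·P·Fᵀ + Q = [12 -5 -9; -5 46 24; -9 24 26]
y = z − H·x̄ = [-21, 9]
S = H·P̄·Hᵀ + R = [758 -719; -719 811]
K = P̄·Hᵀ·S⁻¹ = [-28177/97777 -21002/97777; -8029/97777 -29543/97777; 13841/97777 -2679/97777]
x' = x̄ + K·y = [109368/97777, 499/97777, 76336/97777]
P' = (I − K·H)·P̄ = [63062/97777 -27822/97777 94238/97777; -27822/97777 247239/97777 -297001/97777; 94238/97777 -297001/97777 452199/97777]

x' = [109368/97777, 499/97777, 76336/97777]
P' = [63062/97777 -27822/97777 94238/97777; -27822/97777 247239/97777 -297001/97777; 94238/97777 -297001/97777 452199/97777]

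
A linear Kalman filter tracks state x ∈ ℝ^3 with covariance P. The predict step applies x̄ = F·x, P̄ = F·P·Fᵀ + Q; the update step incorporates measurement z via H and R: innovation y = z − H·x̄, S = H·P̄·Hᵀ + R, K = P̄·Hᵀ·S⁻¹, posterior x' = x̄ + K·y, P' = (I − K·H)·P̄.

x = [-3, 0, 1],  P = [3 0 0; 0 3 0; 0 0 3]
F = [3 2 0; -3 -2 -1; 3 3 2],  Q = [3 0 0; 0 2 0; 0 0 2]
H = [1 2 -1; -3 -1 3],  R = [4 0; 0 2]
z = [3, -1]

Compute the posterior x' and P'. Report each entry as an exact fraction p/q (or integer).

x̄ = F·x = [-9, 8, -7]
P̄ = F·P·Fᵀ + Q = [42 -39 45; -39 44 -51; 45 -51 68]
y = z − H·x̄ = [-11, 1]
S = H·P̄·Hᵀ + R = [248 -232; -232 298]
K = P̄·Hᵀ·S⁻¹ = [-6501/10040 -861/2510; 281/502 42/251; -941/2008 19/502]
x' = x̄ + K·y = [-22293/10040, 1009/502, -3629/2008]
P' = (I − K·H)·P̄ = [60411/10040 -849/502 10491/2008; -849/502 354/251 -557/502; 10491/2008 -557/502 9799/2008]

x' = [-22293/10040, 1009/502, -3629/2008]
P' = [60411/10040 -849/502 10491/2008; -849/502 354/251 -557/502; 10491/2008 -557/502 9799/2008]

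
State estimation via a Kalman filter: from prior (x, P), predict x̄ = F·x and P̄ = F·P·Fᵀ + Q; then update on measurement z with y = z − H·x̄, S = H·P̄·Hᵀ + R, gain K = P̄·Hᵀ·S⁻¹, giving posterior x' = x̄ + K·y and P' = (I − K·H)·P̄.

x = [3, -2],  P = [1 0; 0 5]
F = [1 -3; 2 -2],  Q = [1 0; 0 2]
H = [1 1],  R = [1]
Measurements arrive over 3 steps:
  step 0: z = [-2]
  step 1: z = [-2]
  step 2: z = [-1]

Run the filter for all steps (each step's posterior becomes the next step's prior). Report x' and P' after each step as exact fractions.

step 0: x̄ = F·x = [9, 10]
step 0: P̄ = F·P·Fᵀ + Q = [47 32; 32 26]
step 0: y = z − H·x̄ = [-21]
step 0: S = H·P̄·Hᵀ + R = [138]
step 0: K = P̄·Hᵀ·S⁻¹ = [79/138; 29/69]
step 0: x' = x̄ + K·y = [-139/46, 27/23]
step 0: P' = (I − K·H)·P̄ = [245/138 -83/69; -83/69 112/69]
step 1: x̄ = F·x = [-301/46, -193/23]
step 1: P̄ = F·P·Fᵀ + Q = [3395/138 527/23; 527/23 580/23]
step 1: y = z − H·x̄ = [595/46]
step 1: S = H·P̄·Hᵀ + R = [13337/138]
step 1: K = P̄·Hᵀ·S⁻¹ = [6557/13337; 6642/13337]
step 1: x' = x̄ + K·y = [-2457/13337, -26002/13337]
step 1: P' = (I − K·H)·P̄ = [16557/13337 -10000/13337; -10000/13337 16642/13337]
step 2: x̄ = F·x = [75549/13337, 47090/13337]
step 2: P̄ = F·P·Fᵀ + Q = [239672/13337 212966/13337; 212966/13337 239470/13337]
step 2: y = z − H·x̄ = [-135976/13337]
step 2: S = H·P̄·Hᵀ + R = [918411/13337]
step 2: K = P̄·Hᵀ·S⁻¹ = [452638/918411; 150812/306137]
step 2: x' = x̄ + K·y = [587623/918411, -456686/306137]
step 2: P' = (I − K·H)·P̄ = [1142404/918411 -229922/306137; -229922/306137 380734/306137]

step 0: x' = [-139/46, 27/23], P' = [245/138 -83/69; -83/69 112/69]
step 1: x' = [-2457/13337, -26002/13337], P' = [16557/13337 -10000/13337; -10000/13337 16642/13337]
step 2: x' = [587623/918411, -456686/306137], P' = [1142404/918411 -229922/306137; -229922/306137 380734/306137]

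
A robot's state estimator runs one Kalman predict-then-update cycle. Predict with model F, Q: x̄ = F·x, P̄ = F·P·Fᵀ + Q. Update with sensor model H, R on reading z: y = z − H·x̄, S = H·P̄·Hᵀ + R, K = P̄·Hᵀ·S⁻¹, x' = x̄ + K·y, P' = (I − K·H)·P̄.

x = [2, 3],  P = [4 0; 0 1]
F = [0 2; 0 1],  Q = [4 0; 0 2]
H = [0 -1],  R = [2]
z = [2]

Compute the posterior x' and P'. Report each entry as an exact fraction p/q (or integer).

x' = [4, 0]
P' = [36/5 4/5; 4/5 6/5]

x̄ = F·x = [6, 3]
P̄ = F·P·Fᵀ + Q = [8 2; 2 3]
y = z − H·x̄ = [5]
S = H·P̄·Hᵀ + R = [5]
K = P̄·Hᵀ·S⁻¹ = [-2/5; -3/5]
x' = x̄ + K·y = [4, 0]
P' = (I − K·H)·P̄ = [36/5 4/5; 4/5 6/5]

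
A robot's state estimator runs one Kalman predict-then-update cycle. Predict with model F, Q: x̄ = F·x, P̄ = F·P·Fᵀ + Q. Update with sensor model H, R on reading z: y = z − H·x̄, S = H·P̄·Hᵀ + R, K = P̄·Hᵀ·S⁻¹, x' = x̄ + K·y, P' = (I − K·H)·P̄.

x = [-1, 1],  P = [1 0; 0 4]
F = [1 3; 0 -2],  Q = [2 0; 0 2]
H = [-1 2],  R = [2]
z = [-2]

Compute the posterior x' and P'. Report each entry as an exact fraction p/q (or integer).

x' = [70/209, -178/209]
P' = [582/209 204/209; 204/209 162/209]

x̄ = F·x = [2, -2]
P̄ = F·P·Fᵀ + Q = [39 -24; -24 18]
y = z − H·x̄ = [4]
S = H·P̄·Hᵀ + R = [209]
K = P̄·Hᵀ·S⁻¹ = [-87/209; 60/209]
x' = x̄ + K·y = [70/209, -178/209]
P' = (I − K·H)·P̄ = [582/209 204/209; 204/209 162/209]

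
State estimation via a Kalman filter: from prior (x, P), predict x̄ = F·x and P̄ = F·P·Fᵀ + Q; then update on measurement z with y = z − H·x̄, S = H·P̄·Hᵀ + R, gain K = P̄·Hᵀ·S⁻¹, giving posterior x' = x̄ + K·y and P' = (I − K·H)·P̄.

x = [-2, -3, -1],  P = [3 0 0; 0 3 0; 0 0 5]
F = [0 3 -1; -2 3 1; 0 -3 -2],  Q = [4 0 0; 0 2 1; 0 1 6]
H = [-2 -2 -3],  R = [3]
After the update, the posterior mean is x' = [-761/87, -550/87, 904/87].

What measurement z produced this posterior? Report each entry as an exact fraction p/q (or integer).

z = [-1]

x̄ = F·x = [-8, -6, 11]
P̄ = F·P·Fᵀ + Q = [36 22 -17; 22 46 -36; -17 -36 53]
S = H·P̄·Hᵀ + R = [348]
K = P̄·Hᵀ·S⁻¹ = [-65/348; -7/87; -53/348]
x' − x̄ = [-65/87, -28/87, -53/87] = K·y
y = (KᵀK)⁻¹·Kᵀ·(x' − x̄) = [4]
z = y + H·x̄ = [4] + [-5] = [-1]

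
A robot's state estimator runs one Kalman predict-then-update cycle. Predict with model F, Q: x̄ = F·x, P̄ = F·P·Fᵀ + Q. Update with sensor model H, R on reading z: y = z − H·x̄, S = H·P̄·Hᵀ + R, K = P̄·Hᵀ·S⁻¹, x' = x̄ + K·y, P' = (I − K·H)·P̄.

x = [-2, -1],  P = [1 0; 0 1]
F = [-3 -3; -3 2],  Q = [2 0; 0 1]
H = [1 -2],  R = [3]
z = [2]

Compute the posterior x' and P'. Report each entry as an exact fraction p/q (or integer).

x̄ = F·x = [9, 4]
P̄ = F·P·Fᵀ + Q = [20 3; 3 14]
y = z − H·x̄ = [1]
S = H·P̄·Hᵀ + R = [67]
K = P̄·Hᵀ·S⁻¹ = [14/67; -25/67]
x' = x̄ + K·y = [617/67, 243/67]
P' = (I − K·H)·P̄ = [1144/67 551/67; 551/67 313/67]

x' = [617/67, 243/67]
P' = [1144/67 551/67; 551/67 313/67]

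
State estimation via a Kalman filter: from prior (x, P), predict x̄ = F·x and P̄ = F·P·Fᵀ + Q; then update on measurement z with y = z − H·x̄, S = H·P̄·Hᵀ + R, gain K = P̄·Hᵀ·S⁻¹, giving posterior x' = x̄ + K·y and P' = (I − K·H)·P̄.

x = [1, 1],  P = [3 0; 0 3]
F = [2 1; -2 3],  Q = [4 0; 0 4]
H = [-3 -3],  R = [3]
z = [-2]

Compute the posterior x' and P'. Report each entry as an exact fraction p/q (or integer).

x̄ = F·x = [3, 1]
P̄ = F·P·Fᵀ + Q = [19 -3; -3 43]
y = z − H·x̄ = [10]
S = H·P̄·Hᵀ + R = [507]
K = P̄·Hᵀ·S⁻¹ = [-16/169; -40/169]
x' = x̄ + K·y = [347/169, -231/169]
P' = (I − K·H)·P̄ = [2443/169 -2427/169; -2427/169 2467/169]

x' = [347/169, -231/169]
P' = [2443/169 -2427/169; -2427/169 2467/169]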